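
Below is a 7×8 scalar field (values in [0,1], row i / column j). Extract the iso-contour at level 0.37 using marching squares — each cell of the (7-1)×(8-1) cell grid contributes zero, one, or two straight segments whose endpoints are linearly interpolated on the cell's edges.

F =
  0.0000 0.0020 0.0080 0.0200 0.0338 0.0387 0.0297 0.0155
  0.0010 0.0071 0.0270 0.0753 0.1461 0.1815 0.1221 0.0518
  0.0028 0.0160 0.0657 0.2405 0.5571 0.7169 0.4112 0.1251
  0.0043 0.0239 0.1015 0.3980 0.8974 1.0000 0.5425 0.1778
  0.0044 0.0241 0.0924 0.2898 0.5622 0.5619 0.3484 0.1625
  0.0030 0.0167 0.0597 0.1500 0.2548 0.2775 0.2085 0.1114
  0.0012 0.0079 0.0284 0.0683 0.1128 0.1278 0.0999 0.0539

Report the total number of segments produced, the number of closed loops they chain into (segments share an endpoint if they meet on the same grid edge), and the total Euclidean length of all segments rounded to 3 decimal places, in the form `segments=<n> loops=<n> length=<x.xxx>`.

cell (1,3): code 0100 → (1.545,4.000)–(2.000,3.409)
cell (1,4): code 1100 → (1.352,5.000)–(1.545,4.000)
cell (1,5): code 1100 → (1.857,6.000)–(1.352,5.000)
cell (1,6): code 1000 → (2.000,6.144)–(1.857,6.000)
cell (2,2): code 0100 → (2.822,3.000)–(3.000,2.906)
cell (2,3): code 1110 → (2.000,3.409)–(2.822,3.000)
cell (2,6): code 1001 → (3.000,6.473)–(2.000,6.144)
cell (3,2): code 0010 → (3.000,2.906)–(3.259,3.000)
cell (3,3): code 0111 → (3.259,3.000)–(4.000,3.294)
cell (3,5): code 1011 → (4.000,5.899)–(3.889,6.000)
cell (3,6): code 0001 → (3.889,6.000)–(3.000,6.473)
cell (4,3): code 0010 → (4.000,3.294)–(4.625,4.000)
cell (4,4): code 0011 → (4.625,4.000)–(4.675,5.000)
cell (4,5): code 0001 → (4.675,5.000)–(4.000,5.899)
total: 14 segments, chained into 1 closed loop(s), length Σ = 10.557869

segments=14 loops=1 length=10.558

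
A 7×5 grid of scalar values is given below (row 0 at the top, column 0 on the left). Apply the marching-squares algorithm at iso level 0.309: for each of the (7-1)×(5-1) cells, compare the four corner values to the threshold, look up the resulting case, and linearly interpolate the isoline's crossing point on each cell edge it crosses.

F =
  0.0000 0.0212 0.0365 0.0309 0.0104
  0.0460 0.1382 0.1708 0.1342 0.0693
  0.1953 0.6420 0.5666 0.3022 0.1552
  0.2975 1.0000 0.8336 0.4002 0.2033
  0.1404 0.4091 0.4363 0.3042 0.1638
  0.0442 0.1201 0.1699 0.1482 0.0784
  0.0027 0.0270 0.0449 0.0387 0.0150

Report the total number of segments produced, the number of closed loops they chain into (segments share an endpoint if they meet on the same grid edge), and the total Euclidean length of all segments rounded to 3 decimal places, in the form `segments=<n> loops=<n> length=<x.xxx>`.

segments=12 loops=1 length=10.193

cell (1,0): code 0100 → (1.339,1.000)–(2.000,0.255)
cell (1,1): code 1100 → (1.349,2.000)–(1.339,1.000)
cell (1,2): code 1000 → (2.000,2.974)–(1.349,2.000)
cell (2,0): code 0110 → (2.000,0.255)–(3.000,0.016)
cell (2,2): code 1101 → (2.069,3.000)–(2.000,2.974)
cell (2,3): code 1000 → (3.000,3.463)–(2.069,3.000)
cell (3,0): code 0110 → (3.000,0.016)–(4.000,0.627)
cell (3,2): code 1011 → (4.000,2.964)–(3.950,3.000)
cell (3,3): code 0001 → (3.950,3.000)–(3.000,3.463)
cell (4,0): code 0010 → (4.000,0.627)–(4.346,1.000)
cell (4,1): code 0011 → (4.346,1.000)–(4.478,2.000)
cell (4,2): code 0001 → (4.478,2.000)–(4.000,2.964)
total: 12 segments, chained into 1 closed loop(s), length Σ = 10.193061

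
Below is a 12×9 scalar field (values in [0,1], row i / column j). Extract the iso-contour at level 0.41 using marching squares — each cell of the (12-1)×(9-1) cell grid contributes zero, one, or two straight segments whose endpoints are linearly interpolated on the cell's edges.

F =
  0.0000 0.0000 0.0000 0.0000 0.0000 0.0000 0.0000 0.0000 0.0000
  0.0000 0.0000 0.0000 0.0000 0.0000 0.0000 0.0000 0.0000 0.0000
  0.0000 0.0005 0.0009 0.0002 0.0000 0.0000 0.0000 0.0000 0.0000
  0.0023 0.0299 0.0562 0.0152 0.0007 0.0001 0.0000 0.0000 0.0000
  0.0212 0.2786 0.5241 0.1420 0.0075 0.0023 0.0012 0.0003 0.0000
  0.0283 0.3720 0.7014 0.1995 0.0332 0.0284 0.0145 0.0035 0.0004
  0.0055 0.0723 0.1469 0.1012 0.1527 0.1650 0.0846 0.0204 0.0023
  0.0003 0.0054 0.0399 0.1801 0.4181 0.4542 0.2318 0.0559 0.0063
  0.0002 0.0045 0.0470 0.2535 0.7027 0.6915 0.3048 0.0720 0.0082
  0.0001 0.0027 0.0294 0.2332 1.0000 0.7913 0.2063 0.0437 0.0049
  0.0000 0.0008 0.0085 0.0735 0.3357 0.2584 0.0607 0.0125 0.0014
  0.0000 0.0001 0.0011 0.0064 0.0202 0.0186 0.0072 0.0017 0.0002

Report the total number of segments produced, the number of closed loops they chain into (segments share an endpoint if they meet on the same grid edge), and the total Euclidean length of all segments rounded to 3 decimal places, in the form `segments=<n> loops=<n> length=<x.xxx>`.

segments=16 loops=2 length=13.624

cell (3,1): code 0100 → (3.756,2.000)–(4.000,1.535)
cell (3,2): code 1000 → (4.000,2.299)–(3.756,2.000)
cell (4,1): code 0110 → (4.000,1.535)–(5.000,1.115)
cell (4,2): code 1001 → (5.000,2.581)–(4.000,2.299)
cell (5,1): code 0010 → (5.000,1.115)–(5.526,2.000)
cell (5,2): code 0001 → (5.526,2.000)–(5.000,2.581)
cell (6,3): code 0100 → (6.969,4.000)–(7.000,3.966)
cell (6,4): code 1100 → (6.847,5.000)–(6.969,4.000)
cell (6,5): code 1000 → (7.000,5.199)–(6.847,5.000)
cell (7,3): code 0110 → (7.000,3.966)–(8.000,3.348)
cell (7,5): code 1001 → (8.000,5.728)–(7.000,5.199)
cell (8,3): code 0110 → (8.000,3.348)–(9.000,3.231)
cell (8,5): code 1001 → (9.000,5.652)–(8.000,5.728)
cell (9,3): code 0010 → (9.000,3.231)–(9.888,4.000)
cell (9,4): code 0011 → (9.888,4.000)–(9.716,5.000)
cell (9,5): code 0001 → (9.716,5.000)–(9.000,5.652)
total: 16 segments, chained into 2 closed loop(s), length Σ = 13.624210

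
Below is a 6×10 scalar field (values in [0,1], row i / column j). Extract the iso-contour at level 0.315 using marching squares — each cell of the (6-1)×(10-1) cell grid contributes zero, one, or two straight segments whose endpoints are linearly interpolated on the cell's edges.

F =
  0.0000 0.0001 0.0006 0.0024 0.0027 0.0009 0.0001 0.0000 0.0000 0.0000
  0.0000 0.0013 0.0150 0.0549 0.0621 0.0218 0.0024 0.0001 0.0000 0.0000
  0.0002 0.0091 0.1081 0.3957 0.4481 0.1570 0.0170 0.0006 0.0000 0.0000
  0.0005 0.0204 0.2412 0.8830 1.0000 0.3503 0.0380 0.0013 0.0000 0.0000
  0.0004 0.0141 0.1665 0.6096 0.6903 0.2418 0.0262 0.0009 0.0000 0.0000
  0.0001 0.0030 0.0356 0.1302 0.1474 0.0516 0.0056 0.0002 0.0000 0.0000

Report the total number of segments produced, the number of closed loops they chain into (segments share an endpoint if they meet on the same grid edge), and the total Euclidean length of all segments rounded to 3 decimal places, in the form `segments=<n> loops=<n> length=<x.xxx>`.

cell (1,2): code 0100 → (1.763,3.000)–(2.000,2.719)
cell (1,3): code 1100 → (1.655,4.000)–(1.763,3.000)
cell (1,4): code 1000 → (2.000,4.457)–(1.655,4.000)
cell (2,2): code 0110 → (2.000,2.719)–(3.000,2.115)
cell (2,4): code 1101 → (2.817,5.000)–(2.000,4.457)
cell (2,5): code 1000 → (3.000,5.113)–(2.817,5.000)
cell (3,2): code 0110 → (3.000,2.115)–(4.000,2.335)
cell (3,4): code 1011 → (4.000,4.837)–(3.325,5.000)
cell (3,5): code 0001 → (3.325,5.000)–(3.000,5.113)
cell (4,2): code 0010 → (4.000,2.335)–(4.615,3.000)
cell (4,3): code 0011 → (4.615,3.000)–(4.691,4.000)
cell (4,4): code 0001 → (4.691,4.000)–(4.000,4.837)
total: 12 segments, chained into 1 closed loop(s), length Σ = 9.366256

segments=12 loops=1 length=9.366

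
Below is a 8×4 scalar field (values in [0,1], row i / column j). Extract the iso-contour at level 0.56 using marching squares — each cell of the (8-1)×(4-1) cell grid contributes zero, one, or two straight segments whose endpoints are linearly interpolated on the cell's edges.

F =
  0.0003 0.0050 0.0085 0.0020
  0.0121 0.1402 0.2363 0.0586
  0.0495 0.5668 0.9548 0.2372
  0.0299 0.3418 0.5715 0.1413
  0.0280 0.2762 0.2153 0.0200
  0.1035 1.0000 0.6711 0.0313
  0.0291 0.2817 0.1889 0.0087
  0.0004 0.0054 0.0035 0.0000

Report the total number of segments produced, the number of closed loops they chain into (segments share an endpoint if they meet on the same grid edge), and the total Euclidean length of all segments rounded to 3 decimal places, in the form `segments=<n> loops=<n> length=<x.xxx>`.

segments=14 loops=2 length=8.841

cell (1,0): code 0100 → (1.984,1.000)–(2.000,0.987)
cell (1,1): code 1100 → (1.451,2.000)–(1.984,1.000)
cell (1,2): code 1000 → (2.000,2.550)–(1.451,2.000)
cell (2,0): code 0010 → (2.000,0.987)–(2.030,1.000)
cell (2,1): code 0111 → (2.030,1.000)–(3.000,1.950)
cell (2,2): code 1001 → (3.000,2.027)–(2.000,2.550)
cell (3,1): code 0010 → (3.000,1.950)–(3.032,2.000)
cell (3,2): code 0001 → (3.032,2.000)–(3.000,2.027)
cell (4,0): code 0100 → (4.392,1.000)–(5.000,0.509)
cell (4,1): code 1100 → (4.756,2.000)–(4.392,1.000)
cell (4,2): code 1000 → (5.000,2.174)–(4.756,2.000)
cell (5,0): code 0010 → (5.000,0.509)–(5.613,1.000)
cell (5,1): code 0011 → (5.613,1.000)–(5.230,2.000)
cell (5,2): code 0001 → (5.230,2.000)–(5.000,2.174)
total: 14 segments, chained into 2 closed loop(s), length Σ = 8.841114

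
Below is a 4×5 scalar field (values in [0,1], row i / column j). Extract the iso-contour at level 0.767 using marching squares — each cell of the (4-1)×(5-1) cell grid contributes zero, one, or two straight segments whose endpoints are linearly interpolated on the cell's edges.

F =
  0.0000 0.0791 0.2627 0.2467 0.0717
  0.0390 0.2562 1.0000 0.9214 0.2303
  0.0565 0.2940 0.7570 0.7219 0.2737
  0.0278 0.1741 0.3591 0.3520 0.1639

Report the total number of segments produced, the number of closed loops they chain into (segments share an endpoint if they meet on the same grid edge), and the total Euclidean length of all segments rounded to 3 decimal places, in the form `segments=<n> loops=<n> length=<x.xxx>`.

cell (0,1): code 0100 → (0.684,2.000)–(1.000,1.687)
cell (0,2): code 1100 → (0.771,3.000)–(0.684,2.000)
cell (0,3): code 1000 → (1.000,3.223)–(0.771,3.000)
cell (1,1): code 0010 → (1.000,1.687)–(1.959,2.000)
cell (1,2): code 0011 → (1.959,2.000)–(1.774,3.000)
cell (1,3): code 0001 → (1.774,3.000)–(1.000,3.223)
total: 6 segments, chained into 1 closed loop(s), length Σ = 4.599786

segments=6 loops=1 length=4.600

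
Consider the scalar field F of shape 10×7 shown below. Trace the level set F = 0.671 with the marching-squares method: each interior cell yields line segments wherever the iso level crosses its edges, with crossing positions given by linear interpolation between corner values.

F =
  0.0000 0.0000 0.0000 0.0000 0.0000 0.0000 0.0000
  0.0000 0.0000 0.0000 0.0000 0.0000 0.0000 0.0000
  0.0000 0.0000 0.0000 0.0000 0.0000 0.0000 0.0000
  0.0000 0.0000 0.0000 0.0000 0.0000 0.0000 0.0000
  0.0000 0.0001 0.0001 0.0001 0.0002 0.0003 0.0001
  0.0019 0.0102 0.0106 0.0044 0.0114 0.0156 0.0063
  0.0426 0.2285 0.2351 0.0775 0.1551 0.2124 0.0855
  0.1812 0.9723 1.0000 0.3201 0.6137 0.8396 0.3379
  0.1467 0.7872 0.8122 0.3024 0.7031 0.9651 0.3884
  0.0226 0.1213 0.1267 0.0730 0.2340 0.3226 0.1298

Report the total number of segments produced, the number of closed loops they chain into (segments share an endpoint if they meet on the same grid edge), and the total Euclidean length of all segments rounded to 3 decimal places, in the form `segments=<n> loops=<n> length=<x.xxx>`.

segments=16 loops=2 length=11.002

cell (6,0): code 0100 → (6.595,1.000)–(7.000,0.619)
cell (6,1): code 1100 → (6.570,2.000)–(6.595,1.000)
cell (6,2): code 1000 → (7.000,2.484)–(6.570,2.000)
cell (6,4): code 0100 → (6.731,5.000)–(7.000,4.254)
cell (6,5): code 1000 → (7.000,5.336)–(6.731,5.000)
cell (7,0): code 0110 → (7.000,0.619)–(8.000,0.819)
cell (7,2): code 1001 → (8.000,2.277)–(7.000,2.484)
cell (7,3): code 0100 → (7.641,4.000)–(8.000,3.920)
cell (7,4): code 1110 → (7.000,4.254)–(7.641,4.000)
cell (7,5): code 1001 → (8.000,5.510)–(7.000,5.336)
cell (8,0): code 0010 → (8.000,0.819)–(8.175,1.000)
cell (8,1): code 0011 → (8.175,1.000)–(8.206,2.000)
cell (8,2): code 0001 → (8.206,2.000)–(8.000,2.277)
cell (8,3): code 0010 → (8.000,3.920)–(8.068,4.000)
cell (8,4): code 0011 → (8.068,4.000)–(8.458,5.000)
cell (8,5): code 0001 → (8.458,5.000)–(8.000,5.510)
total: 16 segments, chained into 2 closed loop(s), length Σ = 11.001583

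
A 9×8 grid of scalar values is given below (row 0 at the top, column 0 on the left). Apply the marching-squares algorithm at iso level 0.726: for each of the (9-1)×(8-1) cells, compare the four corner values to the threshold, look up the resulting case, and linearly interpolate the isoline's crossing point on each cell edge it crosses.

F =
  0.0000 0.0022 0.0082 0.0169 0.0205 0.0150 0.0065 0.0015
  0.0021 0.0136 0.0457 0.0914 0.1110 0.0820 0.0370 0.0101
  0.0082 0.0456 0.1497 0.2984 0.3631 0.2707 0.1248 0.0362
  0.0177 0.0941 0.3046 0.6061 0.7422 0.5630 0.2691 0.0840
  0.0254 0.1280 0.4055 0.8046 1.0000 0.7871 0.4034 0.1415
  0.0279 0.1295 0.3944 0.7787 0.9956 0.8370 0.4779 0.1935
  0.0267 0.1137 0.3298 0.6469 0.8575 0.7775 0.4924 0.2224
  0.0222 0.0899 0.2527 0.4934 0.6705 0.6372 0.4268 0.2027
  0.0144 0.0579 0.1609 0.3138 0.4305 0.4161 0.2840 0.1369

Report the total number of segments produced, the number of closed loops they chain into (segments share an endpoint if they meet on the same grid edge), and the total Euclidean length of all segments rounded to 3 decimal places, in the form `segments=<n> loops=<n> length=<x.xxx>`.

segments=14 loops=1 length=9.774

cell (2,3): code 0100 → (2.957,4.000)–(3.000,3.881)
cell (2,4): code 1000 → (3.000,4.090)–(2.957,4.000)
cell (3,2): code 0100 → (3.604,3.000)–(4.000,2.803)
cell (3,3): code 1110 → (3.000,3.881)–(3.604,3.000)
cell (3,4): code 1101 → (3.727,5.000)–(3.000,4.090)
cell (3,5): code 1000 → (4.000,5.159)–(3.727,5.000)
cell (4,2): code 0110 → (4.000,2.803)–(5.000,2.863)
cell (4,5): code 1001 → (5.000,5.309)–(4.000,5.159)
cell (5,2): code 0010 → (5.000,2.863)–(5.400,3.000)
cell (5,3): code 0111 → (5.400,3.000)–(6.000,3.376)
cell (5,5): code 1001 → (6.000,5.181)–(5.000,5.309)
cell (6,3): code 0010 → (6.000,3.376)–(6.703,4.000)
cell (6,4): code 0011 → (6.703,4.000)–(6.367,5.000)
cell (6,5): code 0001 → (6.367,5.000)–(6.000,5.181)
total: 14 segments, chained into 1 closed loop(s), length Σ = 9.773641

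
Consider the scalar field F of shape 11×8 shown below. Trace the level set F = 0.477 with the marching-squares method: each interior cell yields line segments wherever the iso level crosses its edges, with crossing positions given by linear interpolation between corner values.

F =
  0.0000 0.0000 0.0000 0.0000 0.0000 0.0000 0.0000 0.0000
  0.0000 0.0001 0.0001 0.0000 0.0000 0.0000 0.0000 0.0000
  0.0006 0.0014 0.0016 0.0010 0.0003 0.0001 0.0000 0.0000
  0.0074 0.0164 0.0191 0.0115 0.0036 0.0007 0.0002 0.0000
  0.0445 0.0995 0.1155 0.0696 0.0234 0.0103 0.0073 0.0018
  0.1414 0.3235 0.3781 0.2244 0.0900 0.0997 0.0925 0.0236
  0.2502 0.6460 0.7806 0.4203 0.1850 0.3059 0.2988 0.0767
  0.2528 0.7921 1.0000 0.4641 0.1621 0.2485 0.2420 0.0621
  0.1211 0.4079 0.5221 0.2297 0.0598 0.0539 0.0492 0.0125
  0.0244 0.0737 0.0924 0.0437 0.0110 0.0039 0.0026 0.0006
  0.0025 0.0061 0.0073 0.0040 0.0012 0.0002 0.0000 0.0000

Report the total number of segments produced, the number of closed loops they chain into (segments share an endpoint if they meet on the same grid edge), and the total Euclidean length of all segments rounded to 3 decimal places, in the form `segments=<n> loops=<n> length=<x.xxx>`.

cell (5,0): code 0100 → (5.476,1.000)–(6.000,0.573)
cell (5,1): code 1100 → (5.246,2.000)–(5.476,1.000)
cell (5,2): code 1000 → (6.000,2.843)–(5.246,2.000)
cell (6,0): code 0110 → (6.000,0.573)–(7.000,0.416)
cell (6,2): code 1001 → (7.000,2.976)–(6.000,2.843)
cell (7,0): code 0010 → (7.000,0.416)–(7.820,1.000)
cell (7,1): code 0111 → (7.820,1.000)–(8.000,1.605)
cell (7,2): code 1001 → (8.000,2.154)–(7.000,2.976)
cell (8,1): code 0010 → (8.000,1.605)–(8.105,2.000)
cell (8,2): code 0001 → (8.105,2.000)–(8.000,2.154)
total: 10 segments, chained into 1 closed loop(s), length Σ = 8.381890

segments=10 loops=1 length=8.382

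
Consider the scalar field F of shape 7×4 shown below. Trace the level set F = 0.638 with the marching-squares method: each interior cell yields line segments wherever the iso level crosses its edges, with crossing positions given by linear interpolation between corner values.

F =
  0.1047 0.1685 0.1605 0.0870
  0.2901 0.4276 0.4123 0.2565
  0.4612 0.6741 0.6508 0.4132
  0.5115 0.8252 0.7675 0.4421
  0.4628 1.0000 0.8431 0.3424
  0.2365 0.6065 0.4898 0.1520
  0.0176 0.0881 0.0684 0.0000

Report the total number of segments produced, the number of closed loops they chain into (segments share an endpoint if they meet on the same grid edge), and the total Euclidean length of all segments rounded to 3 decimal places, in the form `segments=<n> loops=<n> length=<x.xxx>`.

segments=10 loops=1 length=8.359

cell (1,0): code 0100 → (1.854,1.000)–(2.000,0.830)
cell (1,1): code 1100 → (1.946,2.000)–(1.854,1.000)
cell (1,2): code 1000 → (2.000,2.054)–(1.946,2.000)
cell (2,0): code 0110 → (2.000,0.830)–(3.000,0.403)
cell (2,2): code 1001 → (3.000,2.398)–(2.000,2.054)
cell (3,0): code 0110 → (3.000,0.403)–(4.000,0.326)
cell (3,2): code 1001 → (4.000,2.410)–(3.000,2.398)
cell (4,0): code 0010 → (4.000,0.326)–(4.920,1.000)
cell (4,1): code 0011 → (4.920,1.000)–(4.581,2.000)
cell (4,2): code 0001 → (4.581,2.000)–(4.000,2.410)
total: 10 segments, chained into 1 closed loop(s), length Σ = 8.359277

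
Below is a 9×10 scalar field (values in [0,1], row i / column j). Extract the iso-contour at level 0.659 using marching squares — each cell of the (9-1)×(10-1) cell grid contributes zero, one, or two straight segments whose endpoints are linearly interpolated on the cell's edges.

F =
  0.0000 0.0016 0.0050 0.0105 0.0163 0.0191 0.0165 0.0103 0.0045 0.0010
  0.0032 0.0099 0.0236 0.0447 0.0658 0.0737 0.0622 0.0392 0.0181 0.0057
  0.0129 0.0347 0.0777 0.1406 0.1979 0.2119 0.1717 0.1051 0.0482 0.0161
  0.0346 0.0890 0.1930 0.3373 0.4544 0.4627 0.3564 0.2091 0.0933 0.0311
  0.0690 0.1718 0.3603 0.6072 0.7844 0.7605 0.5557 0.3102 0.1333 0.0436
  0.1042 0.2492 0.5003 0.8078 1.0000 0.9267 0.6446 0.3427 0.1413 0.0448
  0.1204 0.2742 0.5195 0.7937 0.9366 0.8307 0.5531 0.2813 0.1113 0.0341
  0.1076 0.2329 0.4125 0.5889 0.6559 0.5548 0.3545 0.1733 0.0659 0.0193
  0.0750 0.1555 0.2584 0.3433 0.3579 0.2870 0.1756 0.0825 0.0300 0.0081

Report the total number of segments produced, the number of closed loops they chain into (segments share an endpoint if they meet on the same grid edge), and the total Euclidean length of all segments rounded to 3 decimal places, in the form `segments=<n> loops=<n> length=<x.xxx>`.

cell (3,3): code 0100 → (3.620,4.000)–(4.000,3.292)
cell (3,4): code 1100 → (3.659,5.000)–(3.620,4.000)
cell (3,5): code 1000 → (4.000,5.496)–(3.659,5.000)
cell (4,2): code 0100 → (4.258,3.000)–(5.000,2.516)
cell (4,3): code 1110 → (4.000,3.292)–(4.258,3.000)
cell (4,5): code 1001 → (5.000,5.949)–(4.000,5.496)
cell (5,2): code 0110 → (5.000,2.516)–(6.000,2.509)
cell (5,5): code 1001 → (6.000,5.619)–(5.000,5.949)
cell (6,2): code 0010 → (6.000,2.509)–(6.658,3.000)
cell (6,3): code 0011 → (6.658,3.000)–(6.989,4.000)
cell (6,4): code 0011 → (6.989,4.000)–(6.622,5.000)
cell (6,5): code 0001 → (6.622,5.000)–(6.000,5.619)
total: 12 segments, chained into 1 closed loop(s), length Σ = 10.649235

segments=12 loops=1 length=10.649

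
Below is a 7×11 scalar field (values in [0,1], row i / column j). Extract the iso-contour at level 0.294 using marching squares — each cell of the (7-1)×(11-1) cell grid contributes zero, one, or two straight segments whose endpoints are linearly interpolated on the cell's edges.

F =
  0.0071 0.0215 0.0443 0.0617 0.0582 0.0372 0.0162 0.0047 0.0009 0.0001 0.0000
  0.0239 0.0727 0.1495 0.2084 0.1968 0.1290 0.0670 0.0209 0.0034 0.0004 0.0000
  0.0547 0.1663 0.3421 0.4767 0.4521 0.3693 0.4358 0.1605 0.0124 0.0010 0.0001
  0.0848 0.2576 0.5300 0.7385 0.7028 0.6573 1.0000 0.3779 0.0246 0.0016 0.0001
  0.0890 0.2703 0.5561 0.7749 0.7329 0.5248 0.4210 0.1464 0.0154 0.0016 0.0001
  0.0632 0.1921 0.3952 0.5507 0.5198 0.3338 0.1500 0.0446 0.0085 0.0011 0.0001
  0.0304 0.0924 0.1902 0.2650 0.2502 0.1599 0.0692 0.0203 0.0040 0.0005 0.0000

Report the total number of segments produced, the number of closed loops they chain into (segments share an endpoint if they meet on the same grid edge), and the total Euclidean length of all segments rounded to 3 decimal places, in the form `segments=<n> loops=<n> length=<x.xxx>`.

cell (1,1): code 0100 → (1.750,2.000)–(2.000,1.726)
cell (1,2): code 1100 → (1.319,3.000)–(1.750,2.000)
cell (1,3): code 1100 → (1.381,4.000)–(1.319,3.000)
cell (1,4): code 1100 → (1.687,5.000)–(1.381,4.000)
cell (1,5): code 1100 → (1.616,6.000)–(1.687,5.000)
cell (1,6): code 1000 → (2.000,6.515)–(1.616,6.000)
cell (2,1): code 0110 → (2.000,1.726)–(3.000,1.134)
cell (2,6): code 1101 → (2.614,7.000)–(2.000,6.515)
cell (2,7): code 1000 → (3.000,7.237)–(2.614,7.000)
cell (3,1): code 0110 → (3.000,1.134)–(4.000,1.083)
cell (3,6): code 1011 → (4.000,6.462)–(3.362,7.000)
cell (3,7): code 0001 → (3.362,7.000)–(3.000,7.237)
cell (4,1): code 0110 → (4.000,1.083)–(5.000,1.502)
cell (4,5): code 1011 → (5.000,5.217)–(4.469,6.000)
cell (4,6): code 0001 → (4.469,6.000)–(4.000,6.462)
cell (5,1): code 0010 → (5.000,1.502)–(5.494,2.000)
cell (5,2): code 0011 → (5.494,2.000)–(5.898,3.000)
cell (5,3): code 0011 → (5.898,3.000)–(5.838,4.000)
cell (5,4): code 0011 → (5.838,4.000)–(5.229,5.000)
cell (5,5): code 0001 → (5.229,5.000)–(5.000,5.217)
total: 20 segments, chained into 1 closed loop(s), length Σ = 16.776047

segments=20 loops=1 length=16.776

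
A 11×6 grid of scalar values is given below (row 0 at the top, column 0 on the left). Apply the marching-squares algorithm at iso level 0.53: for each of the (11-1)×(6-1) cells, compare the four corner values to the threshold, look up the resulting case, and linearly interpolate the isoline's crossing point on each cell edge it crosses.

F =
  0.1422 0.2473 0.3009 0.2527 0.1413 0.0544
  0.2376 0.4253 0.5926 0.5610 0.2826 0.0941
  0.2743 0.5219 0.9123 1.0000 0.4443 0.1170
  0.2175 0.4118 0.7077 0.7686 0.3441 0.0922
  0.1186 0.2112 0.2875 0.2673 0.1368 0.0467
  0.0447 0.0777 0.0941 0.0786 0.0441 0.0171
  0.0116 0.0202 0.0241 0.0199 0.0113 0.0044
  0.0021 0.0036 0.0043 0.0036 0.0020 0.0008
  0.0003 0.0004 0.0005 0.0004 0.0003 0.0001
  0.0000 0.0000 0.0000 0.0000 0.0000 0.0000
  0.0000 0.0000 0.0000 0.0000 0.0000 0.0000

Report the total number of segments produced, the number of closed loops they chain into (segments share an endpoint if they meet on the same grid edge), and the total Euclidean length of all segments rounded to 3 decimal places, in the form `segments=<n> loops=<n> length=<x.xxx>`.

segments=10 loops=1 length=8.579

cell (0,1): code 0100 → (0.785,2.000)–(1.000,1.626)
cell (0,2): code 1100 → (0.899,3.000)–(0.785,2.000)
cell (0,3): code 1000 → (1.000,3.111)–(0.899,3.000)
cell (1,1): code 0110 → (1.000,1.626)–(2.000,1.021)
cell (1,3): code 1001 → (2.000,3.846)–(1.000,3.111)
cell (2,1): code 0110 → (2.000,1.021)–(3.000,1.399)
cell (2,3): code 1001 → (3.000,3.562)–(2.000,3.846)
cell (3,1): code 0010 → (3.000,1.399)–(3.423,2.000)
cell (3,2): code 0011 → (3.423,2.000)–(3.476,3.000)
cell (3,3): code 0001 → (3.476,3.000)–(3.000,3.562)
total: 10 segments, chained into 1 closed loop(s), length Σ = 8.578600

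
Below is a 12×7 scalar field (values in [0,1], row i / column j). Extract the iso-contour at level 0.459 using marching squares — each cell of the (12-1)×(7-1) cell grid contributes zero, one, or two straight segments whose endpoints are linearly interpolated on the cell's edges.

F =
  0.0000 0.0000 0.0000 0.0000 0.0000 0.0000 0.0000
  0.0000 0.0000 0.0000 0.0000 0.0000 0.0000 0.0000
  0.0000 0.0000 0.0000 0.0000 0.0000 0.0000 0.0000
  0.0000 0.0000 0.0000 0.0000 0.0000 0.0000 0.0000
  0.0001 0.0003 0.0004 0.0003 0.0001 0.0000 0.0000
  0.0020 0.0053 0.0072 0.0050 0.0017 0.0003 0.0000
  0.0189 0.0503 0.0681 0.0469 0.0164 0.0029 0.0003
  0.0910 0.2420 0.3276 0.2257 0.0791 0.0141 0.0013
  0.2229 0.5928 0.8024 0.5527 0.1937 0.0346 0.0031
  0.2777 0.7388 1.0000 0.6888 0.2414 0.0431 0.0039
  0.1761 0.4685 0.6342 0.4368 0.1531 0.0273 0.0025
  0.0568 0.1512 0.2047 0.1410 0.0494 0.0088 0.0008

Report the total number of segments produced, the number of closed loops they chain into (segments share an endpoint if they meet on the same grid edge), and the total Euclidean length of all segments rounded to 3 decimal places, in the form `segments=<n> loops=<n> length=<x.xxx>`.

segments=12 loops=1 length=9.555

cell (7,0): code 0100 → (7.619,1.000)–(8.000,0.638)
cell (7,1): code 1100 → (7.277,2.000)–(7.619,1.000)
cell (7,2): code 1100 → (7.713,3.000)–(7.277,2.000)
cell (7,3): code 1000 → (8.000,3.261)–(7.713,3.000)
cell (8,0): code 0110 → (8.000,0.638)–(9.000,0.393)
cell (8,3): code 1001 → (9.000,3.514)–(8.000,3.261)
cell (9,0): code 0110 → (9.000,0.393)–(10.000,0.968)
cell (9,2): code 1011 → (10.000,2.888)–(9.912,3.000)
cell (9,3): code 0001 → (9.912,3.000)–(9.000,3.514)
cell (10,0): code 0010 → (10.000,0.968)–(10.030,1.000)
cell (10,1): code 0011 → (10.030,1.000)–(10.408,2.000)
cell (10,2): code 0001 → (10.408,2.000)–(10.000,2.888)
total: 12 segments, chained into 1 closed loop(s), length Σ = 9.554956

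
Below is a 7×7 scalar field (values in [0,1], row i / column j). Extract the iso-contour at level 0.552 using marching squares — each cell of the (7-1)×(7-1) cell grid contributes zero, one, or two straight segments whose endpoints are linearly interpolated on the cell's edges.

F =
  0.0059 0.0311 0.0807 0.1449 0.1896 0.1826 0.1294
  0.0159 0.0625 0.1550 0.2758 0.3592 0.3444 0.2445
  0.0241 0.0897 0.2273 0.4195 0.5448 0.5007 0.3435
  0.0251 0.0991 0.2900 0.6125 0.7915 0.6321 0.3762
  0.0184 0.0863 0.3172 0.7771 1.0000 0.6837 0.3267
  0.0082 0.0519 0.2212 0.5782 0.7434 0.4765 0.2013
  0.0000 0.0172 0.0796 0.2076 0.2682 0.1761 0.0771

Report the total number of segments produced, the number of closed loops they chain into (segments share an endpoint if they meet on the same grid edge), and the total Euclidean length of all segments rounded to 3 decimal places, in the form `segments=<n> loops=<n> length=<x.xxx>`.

segments=12 loops=1 length=9.614

cell (2,2): code 0100 → (2.687,3.000)–(3.000,2.812)
cell (2,3): code 1100 → (2.029,4.000)–(2.687,3.000)
cell (2,4): code 1100 → (2.390,5.000)–(2.029,4.000)
cell (2,5): code 1000 → (3.000,5.313)–(2.390,5.000)
cell (3,2): code 0110 → (3.000,2.812)–(4.000,2.511)
cell (3,5): code 1001 → (4.000,5.369)–(3.000,5.313)
cell (4,2): code 0110 → (4.000,2.511)–(5.000,2.927)
cell (4,4): code 1011 → (5.000,4.717)–(4.636,5.000)
cell (4,5): code 0001 → (4.636,5.000)–(4.000,5.369)
cell (5,2): code 0010 → (5.000,2.927)–(5.071,3.000)
cell (5,3): code 0011 → (5.071,3.000)–(5.403,4.000)
cell (5,4): code 0001 → (5.403,4.000)–(5.000,4.717)
total: 12 segments, chained into 1 closed loop(s), length Σ = 9.614053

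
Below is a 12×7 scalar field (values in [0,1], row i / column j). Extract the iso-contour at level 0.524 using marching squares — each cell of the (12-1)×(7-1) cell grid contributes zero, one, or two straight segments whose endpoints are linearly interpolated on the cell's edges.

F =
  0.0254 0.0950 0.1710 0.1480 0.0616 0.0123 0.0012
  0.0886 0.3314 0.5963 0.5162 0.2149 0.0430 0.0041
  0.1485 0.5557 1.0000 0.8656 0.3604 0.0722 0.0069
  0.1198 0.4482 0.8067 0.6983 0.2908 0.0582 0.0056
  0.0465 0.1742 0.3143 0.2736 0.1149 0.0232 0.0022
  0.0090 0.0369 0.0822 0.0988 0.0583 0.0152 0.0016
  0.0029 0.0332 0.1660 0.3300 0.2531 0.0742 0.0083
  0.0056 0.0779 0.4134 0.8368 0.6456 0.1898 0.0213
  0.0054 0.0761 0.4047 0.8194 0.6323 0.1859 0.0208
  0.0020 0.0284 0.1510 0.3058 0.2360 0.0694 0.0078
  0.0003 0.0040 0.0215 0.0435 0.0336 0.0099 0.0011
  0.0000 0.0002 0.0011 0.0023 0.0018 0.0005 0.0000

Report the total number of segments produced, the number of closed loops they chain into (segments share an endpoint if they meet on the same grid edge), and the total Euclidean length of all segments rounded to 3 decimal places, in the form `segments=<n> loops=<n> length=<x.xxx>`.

cell (0,1): code 0100 → (0.830,2.000)–(1.000,1.727)
cell (0,2): code 1000 → (1.000,2.903)–(0.830,2.000)
cell (1,0): code 0100 → (1.859,1.000)–(2.000,0.922)
cell (1,1): code 1110 → (1.000,1.727)–(1.859,1.000)
cell (1,2): code 1101 → (1.022,3.000)–(1.000,2.903)
cell (1,3): code 1000 → (2.000,3.676)–(1.022,3.000)
cell (2,0): code 0010 → (2.000,0.922)–(2.295,1.000)
cell (2,1): code 0111 → (2.295,1.000)–(3.000,1.211)
cell (2,3): code 1001 → (3.000,3.428)–(2.000,3.676)
cell (3,1): code 0010 → (3.000,1.211)–(3.574,2.000)
cell (3,2): code 0011 → (3.574,2.000)–(3.410,3.000)
cell (3,3): code 0001 → (3.410,3.000)–(3.000,3.428)
cell (6,2): code 0100 → (6.383,3.000)–(7.000,2.261)
cell (6,3): code 1100 → (6.690,4.000)–(6.383,3.000)
cell (6,4): code 1000 → (7.000,4.267)–(6.690,4.000)
cell (7,2): code 0110 → (7.000,2.261)–(8.000,2.288)
cell (7,4): code 1001 → (8.000,4.243)–(7.000,4.267)
cell (8,2): code 0010 → (8.000,2.288)–(8.575,3.000)
cell (8,3): code 0011 → (8.575,3.000)–(8.273,4.000)
cell (8,4): code 0001 → (8.273,4.000)–(8.000,4.243)
total: 20 segments, chained into 2 closed loop(s), length Σ = 15.212071

segments=20 loops=2 length=15.212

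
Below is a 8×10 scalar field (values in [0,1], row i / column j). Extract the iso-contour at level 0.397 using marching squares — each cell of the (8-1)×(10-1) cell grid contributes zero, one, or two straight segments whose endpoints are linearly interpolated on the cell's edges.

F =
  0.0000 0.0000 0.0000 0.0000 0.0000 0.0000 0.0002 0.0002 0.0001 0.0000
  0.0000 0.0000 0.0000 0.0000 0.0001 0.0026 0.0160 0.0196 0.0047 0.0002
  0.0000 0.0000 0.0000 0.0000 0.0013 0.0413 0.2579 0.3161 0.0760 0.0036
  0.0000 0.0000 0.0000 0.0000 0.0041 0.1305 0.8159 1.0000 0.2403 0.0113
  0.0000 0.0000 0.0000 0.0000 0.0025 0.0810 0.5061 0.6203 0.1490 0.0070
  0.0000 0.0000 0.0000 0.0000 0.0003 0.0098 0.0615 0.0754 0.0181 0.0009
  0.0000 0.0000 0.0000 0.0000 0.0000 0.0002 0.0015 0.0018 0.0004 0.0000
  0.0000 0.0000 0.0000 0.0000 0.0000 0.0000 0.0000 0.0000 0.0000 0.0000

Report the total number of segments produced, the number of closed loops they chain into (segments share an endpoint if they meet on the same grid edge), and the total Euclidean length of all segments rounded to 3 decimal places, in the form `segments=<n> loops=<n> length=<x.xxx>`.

segments=8 loops=1 length=7.269

cell (2,5): code 0100 → (2.249,6.000)–(3.000,5.389)
cell (2,6): code 1100 → (2.118,7.000)–(2.249,6.000)
cell (2,7): code 1000 → (3.000,7.794)–(2.118,7.000)
cell (3,5): code 0110 → (3.000,5.389)–(4.000,5.743)
cell (3,7): code 1001 → (4.000,7.474)–(3.000,7.794)
cell (4,5): code 0010 → (4.000,5.743)–(4.245,6.000)
cell (4,6): code 0011 → (4.245,6.000)–(4.410,7.000)
cell (4,7): code 0001 → (4.410,7.000)–(4.000,7.474)
total: 8 segments, chained into 1 closed loop(s), length Σ = 7.268797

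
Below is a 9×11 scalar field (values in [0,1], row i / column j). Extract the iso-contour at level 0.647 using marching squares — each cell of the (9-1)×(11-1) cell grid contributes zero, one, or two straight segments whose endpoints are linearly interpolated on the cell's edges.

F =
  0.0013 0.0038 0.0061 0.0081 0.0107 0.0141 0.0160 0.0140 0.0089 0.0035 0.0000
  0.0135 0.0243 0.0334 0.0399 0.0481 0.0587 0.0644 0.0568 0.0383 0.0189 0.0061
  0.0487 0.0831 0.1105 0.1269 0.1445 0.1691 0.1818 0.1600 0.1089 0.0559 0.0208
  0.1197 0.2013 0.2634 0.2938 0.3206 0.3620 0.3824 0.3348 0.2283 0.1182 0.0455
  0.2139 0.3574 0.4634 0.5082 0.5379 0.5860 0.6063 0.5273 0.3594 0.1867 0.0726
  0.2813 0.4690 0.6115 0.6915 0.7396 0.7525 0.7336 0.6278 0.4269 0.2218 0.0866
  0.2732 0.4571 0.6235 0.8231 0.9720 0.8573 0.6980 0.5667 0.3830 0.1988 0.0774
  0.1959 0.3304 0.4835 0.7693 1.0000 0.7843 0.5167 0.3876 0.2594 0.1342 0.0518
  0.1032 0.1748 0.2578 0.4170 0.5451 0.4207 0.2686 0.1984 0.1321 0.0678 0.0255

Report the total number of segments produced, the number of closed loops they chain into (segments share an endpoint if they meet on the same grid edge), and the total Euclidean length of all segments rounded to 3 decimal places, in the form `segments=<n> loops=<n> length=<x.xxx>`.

segments=14 loops=1 length=12.650

cell (4,2): code 0100 → (4.757,3.000)–(5.000,2.444)
cell (4,3): code 1100 → (4.541,4.000)–(4.757,3.000)
cell (4,4): code 1100 → (4.366,5.000)–(4.541,4.000)
cell (4,5): code 1100 → (4.320,6.000)–(4.366,5.000)
cell (4,6): code 1000 → (5.000,6.819)–(4.320,6.000)
cell (5,2): code 0110 → (5.000,2.444)–(6.000,2.118)
cell (5,6): code 1001 → (6.000,6.388)–(5.000,6.819)
cell (6,2): code 0110 → (6.000,2.118)–(7.000,2.572)
cell (6,5): code 1011 → (7.000,5.513)–(6.281,6.000)
cell (6,6): code 0001 → (6.281,6.000)–(6.000,6.388)
cell (7,2): code 0010 → (7.000,2.572)–(7.347,3.000)
cell (7,3): code 0011 → (7.347,3.000)–(7.776,4.000)
cell (7,4): code 0011 → (7.776,4.000)–(7.378,5.000)
cell (7,5): code 0001 → (7.378,5.000)–(7.000,5.513)
total: 14 segments, chained into 1 closed loop(s), length Σ = 12.649609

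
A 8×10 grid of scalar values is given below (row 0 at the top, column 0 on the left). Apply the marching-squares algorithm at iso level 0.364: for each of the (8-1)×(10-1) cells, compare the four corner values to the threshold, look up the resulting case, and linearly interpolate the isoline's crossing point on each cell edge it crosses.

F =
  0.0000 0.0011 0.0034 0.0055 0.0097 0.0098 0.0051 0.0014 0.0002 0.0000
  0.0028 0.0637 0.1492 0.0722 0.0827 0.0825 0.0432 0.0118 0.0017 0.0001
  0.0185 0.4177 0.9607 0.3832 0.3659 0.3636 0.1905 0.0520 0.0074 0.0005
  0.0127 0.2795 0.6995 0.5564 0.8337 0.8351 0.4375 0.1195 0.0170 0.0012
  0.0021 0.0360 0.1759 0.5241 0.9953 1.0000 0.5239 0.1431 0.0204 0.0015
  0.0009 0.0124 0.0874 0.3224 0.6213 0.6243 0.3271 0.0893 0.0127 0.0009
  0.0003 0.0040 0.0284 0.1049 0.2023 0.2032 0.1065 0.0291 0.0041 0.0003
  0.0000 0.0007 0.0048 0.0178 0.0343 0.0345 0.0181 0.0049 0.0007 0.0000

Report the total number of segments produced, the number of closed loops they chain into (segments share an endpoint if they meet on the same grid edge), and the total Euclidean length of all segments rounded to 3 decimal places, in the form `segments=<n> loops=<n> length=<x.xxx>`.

cell (1,0): code 0100 → (1.848,1.000)–(2.000,0.865)
cell (1,1): code 1100 → (1.265,2.000)–(1.848,1.000)
cell (1,2): code 1100 → (1.938,3.000)–(1.265,2.000)
cell (1,3): code 1100 → (1.993,4.000)–(1.938,3.000)
cell (1,4): code 1000 → (2.000,4.826)–(1.993,4.000)
cell (2,0): code 0010 → (2.000,0.865)–(2.389,1.000)
cell (2,1): code 0111 → (2.389,1.000)–(3.000,1.201)
cell (2,4): code 1101 → (2.001,5.000)–(2.000,4.826)
cell (2,5): code 1100 → (2.702,6.000)–(2.001,5.000)
cell (2,6): code 1000 → (3.000,6.231)–(2.702,6.000)
cell (3,1): code 0010 → (3.000,1.201)–(3.641,2.000)
cell (3,2): code 0111 → (3.641,2.000)–(4.000,2.540)
cell (3,6): code 1001 → (4.000,6.420)–(3.000,6.231)
cell (4,2): code 0010 → (4.000,2.540)–(4.794,3.000)
cell (4,3): code 0111 → (4.794,3.000)–(5.000,3.139)
cell (4,5): code 1011 → (5.000,5.876)–(4.812,6.000)
cell (4,6): code 0001 → (4.812,6.000)–(4.000,6.420)
cell (5,3): code 0010 → (5.000,3.139)–(5.614,4.000)
cell (5,4): code 0011 → (5.614,4.000)–(5.618,5.000)
cell (5,5): code 0001 → (5.618,5.000)–(5.000,5.876)
total: 20 segments, chained into 1 closed loop(s), length Σ = 15.346529

segments=20 loops=1 length=15.347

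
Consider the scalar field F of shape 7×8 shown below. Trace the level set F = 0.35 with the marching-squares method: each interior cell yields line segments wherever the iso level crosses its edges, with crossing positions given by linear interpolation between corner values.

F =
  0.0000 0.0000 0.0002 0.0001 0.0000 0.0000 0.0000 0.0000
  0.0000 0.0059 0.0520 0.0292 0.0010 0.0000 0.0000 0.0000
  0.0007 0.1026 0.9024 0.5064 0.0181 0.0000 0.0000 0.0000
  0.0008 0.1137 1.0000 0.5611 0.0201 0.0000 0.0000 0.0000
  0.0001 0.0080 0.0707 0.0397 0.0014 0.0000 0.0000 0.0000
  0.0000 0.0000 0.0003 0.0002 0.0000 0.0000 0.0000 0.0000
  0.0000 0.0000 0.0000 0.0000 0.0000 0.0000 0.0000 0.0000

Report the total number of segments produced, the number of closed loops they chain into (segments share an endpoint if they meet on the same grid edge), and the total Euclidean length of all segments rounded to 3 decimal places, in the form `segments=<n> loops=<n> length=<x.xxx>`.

segments=8 loops=1 length=7.079

cell (1,1): code 0100 → (1.350,2.000)–(2.000,1.309)
cell (1,2): code 1100 → (1.672,3.000)–(1.350,2.000)
cell (1,3): code 1000 → (2.000,3.320)–(1.672,3.000)
cell (2,1): code 0110 → (2.000,1.309)–(3.000,1.267)
cell (2,3): code 1001 → (3.000,3.390)–(2.000,3.320)
cell (3,1): code 0010 → (3.000,1.267)–(3.699,2.000)
cell (3,2): code 0011 → (3.699,2.000)–(3.405,3.000)
cell (3,3): code 0001 → (3.405,3.000)–(3.000,3.390)
total: 8 segments, chained into 1 closed loop(s), length Σ = 7.078511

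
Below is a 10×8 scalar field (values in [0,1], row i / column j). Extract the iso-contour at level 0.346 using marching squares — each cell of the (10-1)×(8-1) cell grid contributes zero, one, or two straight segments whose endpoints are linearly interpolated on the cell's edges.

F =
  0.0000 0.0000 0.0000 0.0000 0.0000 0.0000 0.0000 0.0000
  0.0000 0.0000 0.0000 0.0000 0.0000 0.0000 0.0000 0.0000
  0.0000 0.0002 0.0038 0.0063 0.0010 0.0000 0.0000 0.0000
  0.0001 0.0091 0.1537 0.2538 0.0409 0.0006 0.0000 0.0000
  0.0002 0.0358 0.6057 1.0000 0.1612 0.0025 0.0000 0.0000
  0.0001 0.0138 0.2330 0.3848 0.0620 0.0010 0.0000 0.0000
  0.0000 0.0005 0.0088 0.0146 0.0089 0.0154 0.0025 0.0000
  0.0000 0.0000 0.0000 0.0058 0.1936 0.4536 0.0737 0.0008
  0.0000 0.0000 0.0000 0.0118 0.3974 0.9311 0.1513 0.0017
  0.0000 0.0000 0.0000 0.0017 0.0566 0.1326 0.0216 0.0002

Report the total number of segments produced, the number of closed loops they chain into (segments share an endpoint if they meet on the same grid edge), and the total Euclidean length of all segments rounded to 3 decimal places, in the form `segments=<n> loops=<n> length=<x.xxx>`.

cell (3,1): code 0100 → (3.425,2.000)–(4.000,1.544)
cell (3,2): code 1100 → (3.124,3.000)–(3.425,2.000)
cell (3,3): code 1000 → (4.000,3.780)–(3.124,3.000)
cell (4,1): code 0010 → (4.000,1.544)–(4.697,2.000)
cell (4,2): code 0111 → (4.697,2.000)–(5.000,2.744)
cell (4,3): code 1001 → (5.000,3.120)–(4.000,3.780)
cell (5,2): code 0010 → (5.000,2.744)–(5.105,3.000)
cell (5,3): code 0001 → (5.105,3.000)–(5.000,3.120)
cell (6,4): code 0100 → (6.754,5.000)–(7.000,4.586)
cell (6,5): code 1000 → (7.000,5.283)–(6.754,5.000)
cell (7,3): code 0100 → (7.748,4.000)–(8.000,3.867)
cell (7,4): code 1110 → (7.000,4.586)–(7.748,4.000)
cell (7,5): code 1001 → (8.000,5.750)–(7.000,5.283)
cell (8,3): code 0010 → (8.000,3.867)–(8.151,4.000)
cell (8,4): code 0011 → (8.151,4.000)–(8.733,5.000)
cell (8,5): code 0001 → (8.733,5.000)–(8.000,5.750)
total: 16 segments, chained into 2 closed loop(s), length Σ = 11.823156

segments=16 loops=2 length=11.823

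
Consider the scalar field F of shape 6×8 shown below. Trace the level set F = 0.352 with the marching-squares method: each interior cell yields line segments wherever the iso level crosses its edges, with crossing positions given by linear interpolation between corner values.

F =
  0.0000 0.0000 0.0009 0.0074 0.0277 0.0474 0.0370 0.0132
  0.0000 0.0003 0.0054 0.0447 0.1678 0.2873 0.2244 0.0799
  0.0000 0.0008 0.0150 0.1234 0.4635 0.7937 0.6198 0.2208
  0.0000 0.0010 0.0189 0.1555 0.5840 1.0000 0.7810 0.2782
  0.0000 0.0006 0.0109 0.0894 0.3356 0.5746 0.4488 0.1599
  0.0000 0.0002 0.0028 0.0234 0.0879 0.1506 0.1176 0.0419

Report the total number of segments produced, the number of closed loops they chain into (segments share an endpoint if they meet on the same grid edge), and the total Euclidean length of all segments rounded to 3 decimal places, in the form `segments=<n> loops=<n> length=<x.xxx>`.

segments=12 loops=1 length=10.468

cell (1,3): code 0100 → (1.623,4.000)–(2.000,3.672)
cell (1,4): code 1100 → (1.128,5.000)–(1.623,4.000)
cell (1,5): code 1100 → (1.323,6.000)–(1.128,5.000)
cell (1,6): code 1000 → (2.000,6.671)–(1.323,6.000)
cell (2,3): code 0110 → (2.000,3.672)–(3.000,3.459)
cell (2,6): code 1001 → (3.000,6.853)–(2.000,6.671)
cell (3,3): code 0010 → (3.000,3.459)–(3.934,4.000)
cell (3,4): code 0111 → (3.934,4.000)–(4.000,4.069)
cell (3,6): code 1001 → (4.000,6.335)–(3.000,6.853)
cell (4,4): code 0010 → (4.000,4.069)–(4.525,5.000)
cell (4,5): code 0011 → (4.525,5.000)–(4.292,6.000)
cell (4,6): code 0001 → (4.292,6.000)–(4.000,6.335)
total: 12 segments, chained into 1 closed loop(s), length Σ = 10.468439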